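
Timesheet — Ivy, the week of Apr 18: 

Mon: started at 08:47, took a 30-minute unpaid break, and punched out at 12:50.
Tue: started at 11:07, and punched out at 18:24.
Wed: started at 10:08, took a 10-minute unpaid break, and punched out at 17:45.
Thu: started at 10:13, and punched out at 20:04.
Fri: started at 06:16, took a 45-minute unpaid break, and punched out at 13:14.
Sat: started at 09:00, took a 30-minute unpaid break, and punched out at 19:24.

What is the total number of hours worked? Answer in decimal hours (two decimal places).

Mon: 08:47–12:50 = 4 h 3 min; less 30 min break → 3 h 33 min
Tue: 11:07–18:24 = 7 h 17 min
Wed: 10:08–17:45 = 7 h 37 min; less 10 min break → 7 h 27 min
Thu: 10:13–20:04 = 9 h 51 min
Fri: 06:16–13:14 = 6 h 58 min; less 45 min break → 6 h 13 min
Sat: 09:00–19:24 = 10 h 24 min; less 30 min break → 9 h 54 min
Total: 3 h 33 min + 7 h 17 min + 7 h 27 min + 9 h 51 min + 6 h 13 min + 9 h 54 min = 44 h 15 min.

44.25 hours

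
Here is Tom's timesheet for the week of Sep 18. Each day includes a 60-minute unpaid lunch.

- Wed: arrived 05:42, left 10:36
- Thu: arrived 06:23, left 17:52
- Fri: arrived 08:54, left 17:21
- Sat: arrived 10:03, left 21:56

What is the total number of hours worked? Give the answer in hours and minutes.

32 h 43 min

Wed: 05:42–10:36 = 4 h 54 min; less 60 min break → 3 h 54 min
Thu: 06:23–17:52 = 11 h 29 min; less 60 min break → 10 h 29 min
Fri: 08:54–17:21 = 8 h 27 min; less 60 min break → 7 h 27 min
Sat: 10:03–21:56 = 11 h 53 min; less 60 min break → 10 h 53 min
Total: 3 h 54 min + 10 h 29 min + 7 h 27 min + 10 h 53 min = 32 h 43 min.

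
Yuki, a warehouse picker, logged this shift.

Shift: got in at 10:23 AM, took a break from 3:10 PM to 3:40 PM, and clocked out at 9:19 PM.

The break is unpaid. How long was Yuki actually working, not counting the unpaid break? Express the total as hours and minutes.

10 h 26 min

Shift: 10:23 AM–9:19 PM = 10 h 56 min; less 30 min break → 10 h 26 min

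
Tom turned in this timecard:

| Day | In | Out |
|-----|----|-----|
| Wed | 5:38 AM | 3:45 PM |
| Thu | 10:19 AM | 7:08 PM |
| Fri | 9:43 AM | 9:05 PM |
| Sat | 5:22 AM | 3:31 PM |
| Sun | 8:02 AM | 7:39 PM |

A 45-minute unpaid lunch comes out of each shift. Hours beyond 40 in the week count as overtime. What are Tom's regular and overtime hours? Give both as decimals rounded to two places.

Wed: 5:38 AM–3:45 PM = 10 h 7 min; less 45 min break → 9 h 22 min
Thu: 10:19 AM–7:08 PM = 8 h 49 min; less 45 min break → 8 h 4 min
Fri: 9:43 AM–9:05 PM = 11 h 22 min; less 45 min break → 10 h 37 min
Sat: 5:22 AM–3:31 PM = 10 h 9 min; less 45 min break → 9 h 24 min
Sun: 8:02 AM–7:39 PM = 11 h 37 min; less 45 min break → 10 h 52 min
Total worked: 48 h 19 min = 48.32 h.
Threshold 40 h → overtime 8 h 19 min, regular 40 h 0 min.

Regular 40.00 hours, overtime 8.32 hours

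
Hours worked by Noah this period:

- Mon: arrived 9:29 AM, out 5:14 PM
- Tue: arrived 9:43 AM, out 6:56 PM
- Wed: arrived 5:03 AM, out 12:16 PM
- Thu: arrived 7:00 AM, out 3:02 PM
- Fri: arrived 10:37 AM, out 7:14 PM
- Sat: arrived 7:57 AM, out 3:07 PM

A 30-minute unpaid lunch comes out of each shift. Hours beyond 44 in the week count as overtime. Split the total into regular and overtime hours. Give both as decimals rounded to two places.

Regular 44.00 hours, overtime 1.00 hours

Mon: 9:29 AM–5:14 PM = 7 h 45 min; less 30 min break → 7 h 15 min
Tue: 9:43 AM–6:56 PM = 9 h 13 min; less 30 min break → 8 h 43 min
Wed: 5:03 AM–12:16 PM = 7 h 13 min; less 30 min break → 6 h 43 min
Thu: 7:00 AM–3:02 PM = 8 h 2 min; less 30 min break → 7 h 32 min
Fri: 10:37 AM–7:14 PM = 8 h 37 min; less 30 min break → 8 h 7 min
Sat: 7:57 AM–3:07 PM = 7 h 10 min; less 30 min break → 6 h 40 min
Total worked: 45 h 0 min = 45.00 h.
Threshold 44 h → overtime 1 h 0 min, regular 44 h 0 min.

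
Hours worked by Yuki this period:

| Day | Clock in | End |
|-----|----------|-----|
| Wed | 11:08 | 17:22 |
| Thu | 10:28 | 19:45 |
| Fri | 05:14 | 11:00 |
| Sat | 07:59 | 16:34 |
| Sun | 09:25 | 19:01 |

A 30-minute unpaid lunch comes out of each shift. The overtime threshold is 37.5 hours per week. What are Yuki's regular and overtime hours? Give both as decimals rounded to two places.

Regular 36.97 hours, overtime 0.00 hours

Wed: 11:08–17:22 = 6 h 14 min; less 30 min break → 5 h 44 min
Thu: 10:28–19:45 = 9 h 17 min; less 30 min break → 8 h 47 min
Fri: 05:14–11:00 = 5 h 46 min; less 30 min break → 5 h 16 min
Sat: 07:59–16:34 = 8 h 35 min; less 30 min break → 8 h 5 min
Sun: 09:25–19:01 = 9 h 36 min; less 30 min break → 9 h 6 min
Total worked: 36 h 58 min = 36.97 h.
Threshold 37.5 h → overtime 0 h 0 min, regular 36 h 58 min.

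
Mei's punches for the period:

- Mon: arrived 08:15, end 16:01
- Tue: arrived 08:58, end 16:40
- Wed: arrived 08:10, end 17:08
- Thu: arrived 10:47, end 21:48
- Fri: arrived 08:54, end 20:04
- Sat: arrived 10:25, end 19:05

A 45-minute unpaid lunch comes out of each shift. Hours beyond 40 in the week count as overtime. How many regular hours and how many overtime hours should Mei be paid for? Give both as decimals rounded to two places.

Regular 40.00 hours, overtime 10.78 hours

Mon: 08:15–16:01 = 7 h 46 min; less 45 min break → 7 h 1 min
Tue: 08:58–16:40 = 7 h 42 min; less 45 min break → 6 h 57 min
Wed: 08:10–17:08 = 8 h 58 min; less 45 min break → 8 h 13 min
Thu: 10:47–21:48 = 11 h 1 min; less 45 min break → 10 h 16 min
Fri: 08:54–20:04 = 11 h 10 min; less 45 min break → 10 h 25 min
Sat: 10:25–19:05 = 8 h 40 min; less 45 min break → 7 h 55 min
Total worked: 50 h 47 min = 50.78 h.
Threshold 40 h → overtime 10 h 47 min, regular 40 h 0 min.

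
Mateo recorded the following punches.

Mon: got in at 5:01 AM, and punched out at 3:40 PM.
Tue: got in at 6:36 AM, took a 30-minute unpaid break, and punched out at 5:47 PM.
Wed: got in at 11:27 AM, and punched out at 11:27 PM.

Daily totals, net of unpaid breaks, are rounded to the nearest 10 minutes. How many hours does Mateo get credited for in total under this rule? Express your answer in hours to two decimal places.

33.33 hours

Mon: 5:01 AM–3:40 PM = 10 h 39 min → rounds to 10 h 40 min
Tue: 6:36 AM–5:47 PM = 11 h 11 min − 30 min = 10 h 41 min → rounds to 10 h 40 min
Wed: 11:27 AM–11:27 PM = 12 h 0 min → rounds to 12 h 0 min
Total credited: 33 h 20 min.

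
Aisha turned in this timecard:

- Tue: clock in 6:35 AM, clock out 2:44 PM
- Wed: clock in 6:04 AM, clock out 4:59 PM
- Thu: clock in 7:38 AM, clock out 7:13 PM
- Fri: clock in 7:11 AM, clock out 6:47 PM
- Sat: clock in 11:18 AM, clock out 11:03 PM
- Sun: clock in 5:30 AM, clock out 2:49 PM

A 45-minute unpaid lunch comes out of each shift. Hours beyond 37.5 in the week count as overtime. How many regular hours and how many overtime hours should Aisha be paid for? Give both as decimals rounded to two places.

Regular 37.50 hours, overtime 21.32 hours

Tue: 6:35 AM–2:44 PM = 8 h 9 min; less 45 min break → 7 h 24 min
Wed: 6:04 AM–4:59 PM = 10 h 55 min; less 45 min break → 10 h 10 min
Thu: 7:38 AM–7:13 PM = 11 h 35 min; less 45 min break → 10 h 50 min
Fri: 7:11 AM–6:47 PM = 11 h 36 min; less 45 min break → 10 h 51 min
Sat: 11:18 AM–11:03 PM = 11 h 45 min; less 45 min break → 11 h 0 min
Sun: 5:30 AM–2:49 PM = 9 h 19 min; less 45 min break → 8 h 34 min
Total worked: 58 h 49 min = 58.82 h.
Threshold 37.5 h → overtime 21 h 19 min, regular 37 h 30 min.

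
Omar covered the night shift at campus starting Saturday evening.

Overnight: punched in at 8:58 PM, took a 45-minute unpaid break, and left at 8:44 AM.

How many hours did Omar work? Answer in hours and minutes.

11 h 1 min

Overnight: 8:58 PM → midnight = 3 h 2 min; midnight → 8:44 AM = 8 h 44 min; span 11 h 46 min; less 45 min break → 11 h 1 min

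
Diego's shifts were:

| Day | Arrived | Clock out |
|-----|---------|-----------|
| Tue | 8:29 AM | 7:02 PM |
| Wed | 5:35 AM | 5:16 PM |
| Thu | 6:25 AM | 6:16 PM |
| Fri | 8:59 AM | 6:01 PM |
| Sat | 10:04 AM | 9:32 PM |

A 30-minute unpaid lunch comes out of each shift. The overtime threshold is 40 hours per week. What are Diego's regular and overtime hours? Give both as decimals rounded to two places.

Regular 40.00 hours, overtime 12.08 hours

Tue: 8:29 AM–7:02 PM = 10 h 33 min; less 30 min break → 10 h 3 min
Wed: 5:35 AM–5:16 PM = 11 h 41 min; less 30 min break → 11 h 11 min
Thu: 6:25 AM–6:16 PM = 11 h 51 min; less 30 min break → 11 h 21 min
Fri: 8:59 AM–6:01 PM = 9 h 2 min; less 30 min break → 8 h 32 min
Sat: 10:04 AM–9:32 PM = 11 h 28 min; less 30 min break → 10 h 58 min
Total worked: 52 h 5 min = 52.08 h.
Threshold 40 h → overtime 12 h 5 min, regular 40 h 0 min.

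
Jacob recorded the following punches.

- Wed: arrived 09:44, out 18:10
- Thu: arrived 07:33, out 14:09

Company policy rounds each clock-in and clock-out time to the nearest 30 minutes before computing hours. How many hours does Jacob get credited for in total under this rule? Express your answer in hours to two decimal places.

Wed: in 09:44→09:30, out 18:10→18:00; 8 h 30 min
Thu: in 07:33→07:30, out 14:09→14:00; 6 h 30 min
Total credited: 15 h 0 min.

15.00 hours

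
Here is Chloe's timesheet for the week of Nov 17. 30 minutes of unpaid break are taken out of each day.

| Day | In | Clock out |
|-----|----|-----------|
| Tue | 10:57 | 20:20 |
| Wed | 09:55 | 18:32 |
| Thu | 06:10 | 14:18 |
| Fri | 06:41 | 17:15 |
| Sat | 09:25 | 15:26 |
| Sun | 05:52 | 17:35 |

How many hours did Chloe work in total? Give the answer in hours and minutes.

Tue: 10:57–20:20 = 9 h 23 min; less 30 min break → 8 h 53 min
Wed: 09:55–18:32 = 8 h 37 min; less 30 min break → 8 h 7 min
Thu: 06:10–14:18 = 8 h 8 min; less 30 min break → 7 h 38 min
Fri: 06:41–17:15 = 10 h 34 min; less 30 min break → 10 h 4 min
Sat: 09:25–15:26 = 6 h 1 min; less 30 min break → 5 h 31 min
Sun: 05:52–17:35 = 11 h 43 min; less 30 min break → 11 h 13 min
Total: 8 h 53 min + 8 h 7 min + 7 h 38 min + 10 h 4 min + 5 h 31 min + 11 h 13 min = 51 h 26 min.

51 h 26 min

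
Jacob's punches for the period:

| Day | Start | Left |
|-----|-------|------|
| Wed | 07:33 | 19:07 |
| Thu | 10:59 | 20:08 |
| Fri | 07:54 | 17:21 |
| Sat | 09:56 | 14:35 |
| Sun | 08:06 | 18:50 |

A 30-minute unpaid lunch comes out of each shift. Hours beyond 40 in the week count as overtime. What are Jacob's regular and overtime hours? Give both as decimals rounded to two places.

Regular 40.00 hours, overtime 3.05 hours

Wed: 07:33–19:07 = 11 h 34 min; less 30 min break → 11 h 4 min
Thu: 10:59–20:08 = 9 h 9 min; less 30 min break → 8 h 39 min
Fri: 07:54–17:21 = 9 h 27 min; less 30 min break → 8 h 57 min
Sat: 09:56–14:35 = 4 h 39 min; less 30 min break → 4 h 9 min
Sun: 08:06–18:50 = 10 h 44 min; less 30 min break → 10 h 14 min
Total worked: 43 h 3 min = 43.05 h.
Threshold 40 h → overtime 3 h 3 min, regular 40 h 0 min.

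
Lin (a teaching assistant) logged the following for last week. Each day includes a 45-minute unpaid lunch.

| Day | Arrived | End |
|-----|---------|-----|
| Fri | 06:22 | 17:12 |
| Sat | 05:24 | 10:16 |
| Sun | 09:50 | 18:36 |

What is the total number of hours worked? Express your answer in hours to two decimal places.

22.22 hours

Fri: 06:22–17:12 = 10 h 50 min; less 45 min break → 10 h 5 min
Sat: 05:24–10:16 = 4 h 52 min; less 45 min break → 4 h 7 min
Sun: 09:50–18:36 = 8 h 46 min; less 45 min break → 8 h 1 min
Total: 10 h 5 min + 4 h 7 min + 8 h 1 min = 22 h 13 min.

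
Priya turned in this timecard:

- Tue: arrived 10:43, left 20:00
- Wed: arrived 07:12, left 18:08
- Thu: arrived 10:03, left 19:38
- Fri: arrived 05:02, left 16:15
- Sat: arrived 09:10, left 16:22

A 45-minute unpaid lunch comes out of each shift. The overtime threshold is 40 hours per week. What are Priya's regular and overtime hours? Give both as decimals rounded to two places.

Tue: 10:43–20:00 = 9 h 17 min; less 45 min break → 8 h 32 min
Wed: 07:12–18:08 = 10 h 56 min; less 45 min break → 10 h 11 min
Thu: 10:03–19:38 = 9 h 35 min; less 45 min break → 8 h 50 min
Fri: 05:02–16:15 = 11 h 13 min; less 45 min break → 10 h 28 min
Sat: 09:10–16:22 = 7 h 12 min; less 45 min break → 6 h 27 min
Total worked: 44 h 28 min = 44.47 h.
Threshold 40 h → overtime 4 h 28 min, regular 40 h 0 min.

Regular 40.00 hours, overtime 4.47 hours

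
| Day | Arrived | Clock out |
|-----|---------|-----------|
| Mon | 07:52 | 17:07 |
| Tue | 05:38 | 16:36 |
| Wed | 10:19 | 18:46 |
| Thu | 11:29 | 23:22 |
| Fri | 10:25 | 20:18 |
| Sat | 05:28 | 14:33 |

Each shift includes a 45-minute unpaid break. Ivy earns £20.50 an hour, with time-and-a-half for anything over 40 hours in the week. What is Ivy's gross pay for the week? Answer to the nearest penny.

Mon: 07:52–17:07 = 9 h 15 min; less 45 min break → 8 h 30 min
Tue: 05:38–16:36 = 10 h 58 min; less 45 min break → 10 h 13 min
Wed: 10:19–18:46 = 8 h 27 min; less 45 min break → 7 h 42 min
Thu: 11:29–23:22 = 11 h 53 min; less 45 min break → 11 h 8 min
Fri: 10:25–20:18 = 9 h 53 min; less 45 min break → 9 h 8 min
Sat: 05:28–14:33 = 9 h 5 min; less 45 min break → 8 h 20 min
Total worked: 55 h 1 min = 3301 min.
Regular 40 h 0 min = 2400 min at £20.50/h; overtime 15 h 1 min = 901 min at £30.75/h.
Pay = (2400 × £20.50 + 901 × £30.75) ÷ 60 = £1281.76.

£1281.76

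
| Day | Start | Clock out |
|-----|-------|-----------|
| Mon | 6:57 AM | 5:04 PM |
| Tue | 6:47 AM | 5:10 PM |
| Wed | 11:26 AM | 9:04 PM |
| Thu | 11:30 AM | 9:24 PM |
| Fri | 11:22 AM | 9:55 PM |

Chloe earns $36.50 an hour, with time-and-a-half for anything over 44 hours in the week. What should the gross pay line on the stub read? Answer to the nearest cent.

$1966.44

Mon: 6:57 AM–5:04 PM = 10 h 7 min
Tue: 6:47 AM–5:10 PM = 10 h 23 min
Wed: 11:26 AM–9:04 PM = 9 h 38 min
Thu: 11:30 AM–9:24 PM = 9 h 54 min
Fri: 11:22 AM–9:55 PM = 10 h 33 min
Total worked: 50 h 35 min = 3035 min.
Regular 44 h 0 min = 2640 min at $36.50/h; overtime 6 h 35 min = 395 min at $54.75/h.
Pay = (2640 × $36.50 + 395 × $54.75) ÷ 60 = $1966.44.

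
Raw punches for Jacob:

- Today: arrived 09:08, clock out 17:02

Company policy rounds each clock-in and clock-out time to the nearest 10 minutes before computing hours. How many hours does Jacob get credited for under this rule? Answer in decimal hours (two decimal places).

7.83 hours

Today: in 09:08→09:10, out 17:02→17:00; 7 h 50 min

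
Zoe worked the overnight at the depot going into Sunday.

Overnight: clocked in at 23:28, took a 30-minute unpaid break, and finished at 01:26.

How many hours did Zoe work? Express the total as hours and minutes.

Overnight: 23:28 → midnight = 0 h 32 min; midnight → 01:26 = 1 h 26 min; span 1 h 58 min; less 30 min break → 1 h 28 min

1 h 28 min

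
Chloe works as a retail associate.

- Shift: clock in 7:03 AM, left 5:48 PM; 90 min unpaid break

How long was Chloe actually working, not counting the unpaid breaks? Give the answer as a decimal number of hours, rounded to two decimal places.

9.25 hours

Shift: 7:03 AM–5:48 PM = 10 h 45 min; less 90 min break → 9 h 15 min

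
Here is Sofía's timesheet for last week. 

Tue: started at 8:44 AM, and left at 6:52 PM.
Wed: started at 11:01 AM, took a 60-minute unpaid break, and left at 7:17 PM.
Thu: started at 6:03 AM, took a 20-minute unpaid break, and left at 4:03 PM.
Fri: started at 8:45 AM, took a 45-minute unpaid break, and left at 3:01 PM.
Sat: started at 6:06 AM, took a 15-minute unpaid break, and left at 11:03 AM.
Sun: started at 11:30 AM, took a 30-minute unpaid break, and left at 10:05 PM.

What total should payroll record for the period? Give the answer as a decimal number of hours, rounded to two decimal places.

Tue: 8:44 AM–6:52 PM = 10 h 8 min
Wed: 11:01 AM–7:17 PM = 8 h 16 min; less 60 min break → 7 h 16 min
Thu: 6:03 AM–4:03 PM = 10 h 0 min; less 20 min break → 9 h 40 min
Fri: 8:45 AM–3:01 PM = 6 h 16 min; less 45 min break → 5 h 31 min
Sat: 6:06 AM–11:03 AM = 4 h 57 min; less 15 min break → 4 h 42 min
Sun: 11:30 AM–10:05 PM = 10 h 35 min; less 30 min break → 10 h 5 min
Total: 10 h 8 min + 7 h 16 min + 9 h 40 min + 5 h 31 min + 4 h 42 min + 10 h 5 min = 47 h 22 min.

47.37 hours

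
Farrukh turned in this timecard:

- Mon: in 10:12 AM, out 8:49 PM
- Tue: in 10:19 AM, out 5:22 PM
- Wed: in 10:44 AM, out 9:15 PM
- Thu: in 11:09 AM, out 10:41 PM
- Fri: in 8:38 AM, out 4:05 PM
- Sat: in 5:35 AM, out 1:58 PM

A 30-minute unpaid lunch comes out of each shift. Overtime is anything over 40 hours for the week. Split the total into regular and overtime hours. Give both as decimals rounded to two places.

Regular 40.00 hours, overtime 12.55 hours

Mon: 10:12 AM–8:49 PM = 10 h 37 min; less 30 min break → 10 h 7 min
Tue: 10:19 AM–5:22 PM = 7 h 3 min; less 30 min break → 6 h 33 min
Wed: 10:44 AM–9:15 PM = 10 h 31 min; less 30 min break → 10 h 1 min
Thu: 11:09 AM–10:41 PM = 11 h 32 min; less 30 min break → 11 h 2 min
Fri: 8:38 AM–4:05 PM = 7 h 27 min; less 30 min break → 6 h 57 min
Sat: 5:35 AM–1:58 PM = 8 h 23 min; less 30 min break → 7 h 53 min
Total worked: 52 h 33 min = 52.55 h.
Threshold 40 h → overtime 12 h 33 min, regular 40 h 0 min.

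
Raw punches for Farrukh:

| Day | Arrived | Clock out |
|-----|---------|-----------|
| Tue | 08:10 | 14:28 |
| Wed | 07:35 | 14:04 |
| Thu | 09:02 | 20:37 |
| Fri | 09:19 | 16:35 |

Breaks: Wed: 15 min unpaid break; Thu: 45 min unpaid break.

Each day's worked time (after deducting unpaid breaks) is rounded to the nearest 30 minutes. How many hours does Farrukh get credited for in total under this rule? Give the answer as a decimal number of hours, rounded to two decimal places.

Tue: 08:10–14:28 = 6 h 18 min → rounds to 6 h 30 min
Wed: 07:35–14:04 = 6 h 29 min − 15 min = 6 h 14 min → rounds to 6 h 0 min
Thu: 09:02–20:37 = 11 h 35 min − 45 min = 10 h 50 min → rounds to 11 h 0 min
Fri: 09:19–16:35 = 7 h 16 min → rounds to 7 h 30 min
Total credited: 31 h 0 min.

31.00 hours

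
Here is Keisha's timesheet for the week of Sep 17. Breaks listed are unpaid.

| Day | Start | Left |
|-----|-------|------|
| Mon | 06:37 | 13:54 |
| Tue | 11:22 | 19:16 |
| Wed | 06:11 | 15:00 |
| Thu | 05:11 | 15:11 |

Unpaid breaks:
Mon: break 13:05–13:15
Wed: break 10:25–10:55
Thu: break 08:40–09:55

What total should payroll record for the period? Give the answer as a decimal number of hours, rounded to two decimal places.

32.08 hours

Mon: 06:37–13:54 = 7 h 17 min; less 10 min break → 7 h 7 min
Tue: 11:22–19:16 = 7 h 54 min
Wed: 06:11–15:00 = 8 h 49 min; less 30 min break → 8 h 19 min
Thu: 05:11–15:11 = 10 h 0 min; less 75 min break → 8 h 45 min
Total: 7 h 7 min + 7 h 54 min + 8 h 19 min + 8 h 45 min = 32 h 5 min.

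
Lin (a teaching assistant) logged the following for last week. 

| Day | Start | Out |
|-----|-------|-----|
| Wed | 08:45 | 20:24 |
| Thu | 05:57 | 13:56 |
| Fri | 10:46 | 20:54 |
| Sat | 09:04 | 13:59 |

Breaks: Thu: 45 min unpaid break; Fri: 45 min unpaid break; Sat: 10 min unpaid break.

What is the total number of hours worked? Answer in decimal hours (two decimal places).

33.02 hours

Wed: 08:45–20:24 = 11 h 39 min
Thu: 05:57–13:56 = 7 h 59 min; less 45 min break → 7 h 14 min
Fri: 10:46–20:54 = 10 h 8 min; less 45 min break → 9 h 23 min
Sat: 09:04–13:59 = 4 h 55 min; less 10 min break → 4 h 45 min
Total: 11 h 39 min + 7 h 14 min + 9 h 23 min + 4 h 45 min = 33 h 1 min.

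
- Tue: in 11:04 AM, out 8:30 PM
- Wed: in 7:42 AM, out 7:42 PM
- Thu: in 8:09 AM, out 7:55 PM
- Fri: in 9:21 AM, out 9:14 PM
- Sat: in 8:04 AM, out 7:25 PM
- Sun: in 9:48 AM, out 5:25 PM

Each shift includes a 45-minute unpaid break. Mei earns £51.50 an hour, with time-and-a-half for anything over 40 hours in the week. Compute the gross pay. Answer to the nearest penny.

Tue: 11:04 AM–8:30 PM = 9 h 26 min; less 45 min break → 8 h 41 min
Wed: 7:42 AM–7:42 PM = 12 h 0 min; less 45 min break → 11 h 15 min
Thu: 8:09 AM–7:55 PM = 11 h 46 min; less 45 min break → 11 h 1 min
Fri: 9:21 AM–9:14 PM = 11 h 53 min; less 45 min break → 11 h 8 min
Sat: 8:04 AM–7:25 PM = 11 h 21 min; less 45 min break → 10 h 36 min
Sun: 9:48 AM–5:25 PM = 7 h 37 min; less 45 min break → 6 h 52 min
Total worked: 59 h 33 min = 3573 min.
Regular 40 h 0 min = 2400 min at £51.50/h; overtime 19 h 33 min = 1173 min at £77.25/h.
Pay = (2400 × £51.50 + 1173 × £77.25) ÷ 60 = £3570.24.

£3570.24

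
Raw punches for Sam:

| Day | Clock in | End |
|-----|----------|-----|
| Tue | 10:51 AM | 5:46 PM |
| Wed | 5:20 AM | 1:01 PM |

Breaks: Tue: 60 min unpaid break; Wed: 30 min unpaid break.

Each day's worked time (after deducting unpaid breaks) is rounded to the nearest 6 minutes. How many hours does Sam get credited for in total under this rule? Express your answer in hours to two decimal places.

Tue: 10:51 AM–5:46 PM = 6 h 55 min − 60 min = 5 h 55 min → rounds to 5 h 54 min
Wed: 5:20 AM–1:01 PM = 7 h 41 min − 30 min = 7 h 11 min → rounds to 7 h 12 min
Total credited: 13 h 6 min.

13.10 hours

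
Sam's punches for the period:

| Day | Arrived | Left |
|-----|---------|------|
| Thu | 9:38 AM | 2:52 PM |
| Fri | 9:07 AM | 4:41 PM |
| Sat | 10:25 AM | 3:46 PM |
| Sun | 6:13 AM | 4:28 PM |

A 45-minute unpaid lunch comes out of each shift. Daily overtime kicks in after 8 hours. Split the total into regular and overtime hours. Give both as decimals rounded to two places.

Thu: 9:38 AM–2:52 PM = 5 h 14 min; less 45 min break → 4 h 29 min
Fri: 9:07 AM–4:41 PM = 7 h 34 min; less 45 min break → 6 h 49 min
Sat: 10:25 AM–3:46 PM = 5 h 21 min; less 45 min break → 4 h 36 min
Sun: 6:13 AM–4:28 PM = 10 h 15 min; less 45 min break → 9 h 30 min
Thu reg 4 h 29 min / OT 0 h 0 min; Fri reg 6 h 49 min / OT 0 h 0 min; Sat reg 4 h 36 min / OT 0 h 0 min; Sun reg 8 h 0 min / OT 1 h 30 min.
Totals: regular 23 h 54 min, overtime 1 h 30 min.

Regular 23.90 hours, overtime 1.50 hours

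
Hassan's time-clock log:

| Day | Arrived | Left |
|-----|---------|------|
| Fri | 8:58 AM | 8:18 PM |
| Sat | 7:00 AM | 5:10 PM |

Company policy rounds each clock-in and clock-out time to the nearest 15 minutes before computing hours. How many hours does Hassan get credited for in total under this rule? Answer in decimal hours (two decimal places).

Fri: in 8:58 AM→9:00 AM, out 8:18 PM→8:15 PM; 11 h 15 min
Sat: in 7:00 AM→7:00 AM, out 5:10 PM→5:15 PM; 10 h 15 min
Total credited: 21 h 30 min.

21.50 hours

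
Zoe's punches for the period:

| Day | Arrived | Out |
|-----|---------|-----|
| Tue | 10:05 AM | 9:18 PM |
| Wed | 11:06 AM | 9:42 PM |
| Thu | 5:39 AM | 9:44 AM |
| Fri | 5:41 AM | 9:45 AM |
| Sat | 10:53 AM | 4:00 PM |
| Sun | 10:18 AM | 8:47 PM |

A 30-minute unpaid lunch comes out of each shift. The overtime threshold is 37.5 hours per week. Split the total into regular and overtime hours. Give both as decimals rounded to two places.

Tue: 10:05 AM–9:18 PM = 11 h 13 min; less 30 min break → 10 h 43 min
Wed: 11:06 AM–9:42 PM = 10 h 36 min; less 30 min break → 10 h 6 min
Thu: 5:39 AM–9:44 AM = 4 h 5 min; less 30 min break → 3 h 35 min
Fri: 5:41 AM–9:45 AM = 4 h 4 min; less 30 min break → 3 h 34 min
Sat: 10:53 AM–4:00 PM = 5 h 7 min; less 30 min break → 4 h 37 min
Sun: 10:18 AM–8:47 PM = 10 h 29 min; less 30 min break → 9 h 59 min
Total worked: 42 h 34 min = 42.57 h.
Threshold 37.5 h → overtime 5 h 4 min, regular 37 h 30 min.

Regular 37.50 hours, overtime 5.07 hours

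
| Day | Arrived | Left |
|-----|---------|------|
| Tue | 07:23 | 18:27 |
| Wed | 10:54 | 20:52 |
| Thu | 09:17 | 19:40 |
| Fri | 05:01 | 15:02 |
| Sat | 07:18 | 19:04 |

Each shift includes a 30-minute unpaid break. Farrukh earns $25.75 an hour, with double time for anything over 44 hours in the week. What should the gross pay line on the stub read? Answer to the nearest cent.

Tue: 07:23–18:27 = 11 h 4 min; less 30 min break → 10 h 34 min
Wed: 10:54–20:52 = 9 h 58 min; less 30 min break → 9 h 28 min
Thu: 09:17–19:40 = 10 h 23 min; less 30 min break → 9 h 53 min
Fri: 05:01–15:02 = 10 h 1 min; less 30 min break → 9 h 31 min
Sat: 07:18–19:04 = 11 h 46 min; less 30 min break → 11 h 16 min
Total worked: 50 h 42 min = 3042 min.
Regular 44 h 0 min = 2640 min at $25.75/h; overtime 6 h 42 min = 402 min at $51.50/h.
Pay = (2640 × $25.75 + 402 × $51.50) ÷ 60 = $1478.05.

$1478.05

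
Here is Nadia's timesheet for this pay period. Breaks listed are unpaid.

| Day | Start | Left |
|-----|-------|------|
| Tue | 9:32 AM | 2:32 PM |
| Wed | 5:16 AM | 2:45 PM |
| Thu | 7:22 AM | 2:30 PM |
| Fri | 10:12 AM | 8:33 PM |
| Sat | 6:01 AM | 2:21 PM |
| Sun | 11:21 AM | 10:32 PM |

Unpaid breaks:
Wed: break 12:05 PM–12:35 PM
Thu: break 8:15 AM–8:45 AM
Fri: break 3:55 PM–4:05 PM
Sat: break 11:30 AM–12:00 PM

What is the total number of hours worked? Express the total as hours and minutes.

49 h 49 min

Tue: 9:32 AM–2:32 PM = 5 h 0 min
Wed: 5:16 AM–2:45 PM = 9 h 29 min; less 30 min break → 8 h 59 min
Thu: 7:22 AM–2:30 PM = 7 h 8 min; less 30 min break → 6 h 38 min
Fri: 10:12 AM–8:33 PM = 10 h 21 min; less 10 min break → 10 h 11 min
Sat: 6:01 AM–2:21 PM = 8 h 20 min; less 30 min break → 7 h 50 min
Sun: 11:21 AM–10:32 PM = 11 h 11 min
Total: 5 h 0 min + 8 h 59 min + 6 h 38 min + 10 h 11 min + 7 h 50 min + 11 h 11 min = 49 h 49 min.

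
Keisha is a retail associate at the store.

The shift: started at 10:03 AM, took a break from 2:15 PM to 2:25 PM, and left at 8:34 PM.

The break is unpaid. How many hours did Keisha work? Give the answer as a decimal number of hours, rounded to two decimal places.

The shift: 10:03 AM–8:34 PM = 10 h 31 min; less 10 min break → 10 h 21 min

10.35 hours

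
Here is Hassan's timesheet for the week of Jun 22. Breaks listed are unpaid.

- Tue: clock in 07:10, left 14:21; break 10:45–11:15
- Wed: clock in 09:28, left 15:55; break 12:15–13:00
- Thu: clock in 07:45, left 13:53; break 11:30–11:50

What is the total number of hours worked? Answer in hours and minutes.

Tue: 07:10–14:21 = 7 h 11 min; less 30 min break → 6 h 41 min
Wed: 09:28–15:55 = 6 h 27 min; less 45 min break → 5 h 42 min
Thu: 07:45–13:53 = 6 h 8 min; less 20 min break → 5 h 48 min
Total: 6 h 41 min + 5 h 42 min + 5 h 48 min = 18 h 11 min.

18 h 11 min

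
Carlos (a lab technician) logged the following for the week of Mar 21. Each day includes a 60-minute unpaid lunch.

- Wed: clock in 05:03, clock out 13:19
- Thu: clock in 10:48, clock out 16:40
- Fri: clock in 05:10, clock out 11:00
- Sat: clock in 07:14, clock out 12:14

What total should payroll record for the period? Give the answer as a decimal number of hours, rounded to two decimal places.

Wed: 05:03–13:19 = 8 h 16 min; less 60 min break → 7 h 16 min
Thu: 10:48–16:40 = 5 h 52 min; less 60 min break → 4 h 52 min
Fri: 05:10–11:00 = 5 h 50 min; less 60 min break → 4 h 50 min
Sat: 07:14–12:14 = 5 h 0 min; less 60 min break → 4 h 0 min
Total: 7 h 16 min + 4 h 52 min + 4 h 50 min + 4 h 0 min = 20 h 58 min.

20.97 hours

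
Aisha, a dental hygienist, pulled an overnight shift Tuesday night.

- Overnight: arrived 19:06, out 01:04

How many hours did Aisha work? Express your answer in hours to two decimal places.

Overnight: 19:06 → midnight = 4 h 54 min; midnight → 01:04 = 1 h 4 min; span 5 h 58 min

5.97 hours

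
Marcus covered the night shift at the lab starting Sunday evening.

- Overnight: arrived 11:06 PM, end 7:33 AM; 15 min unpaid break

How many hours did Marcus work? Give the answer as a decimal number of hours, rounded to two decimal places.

Overnight: 11:06 PM → midnight = 0 h 54 min; midnight → 7:33 AM = 7 h 33 min; span 8 h 27 min; less 15 min break → 8 h 12 min

8.20 hours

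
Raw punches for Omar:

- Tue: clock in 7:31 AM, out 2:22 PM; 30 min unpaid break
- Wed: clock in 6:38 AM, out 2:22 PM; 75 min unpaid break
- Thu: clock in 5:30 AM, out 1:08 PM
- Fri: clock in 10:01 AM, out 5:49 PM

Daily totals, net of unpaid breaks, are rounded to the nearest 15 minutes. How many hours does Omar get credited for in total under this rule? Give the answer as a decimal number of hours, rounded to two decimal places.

Tue: 7:31 AM–2:22 PM = 6 h 51 min − 30 min = 6 h 21 min → rounds to 6 h 15 min
Wed: 6:38 AM–2:22 PM = 7 h 44 min − 75 min = 6 h 29 min → rounds to 6 h 30 min
Thu: 5:30 AM–1:08 PM = 7 h 38 min → rounds to 7 h 45 min
Fri: 10:01 AM–5:49 PM = 7 h 48 min → rounds to 7 h 45 min
Total credited: 28 h 15 min.

28.25 hours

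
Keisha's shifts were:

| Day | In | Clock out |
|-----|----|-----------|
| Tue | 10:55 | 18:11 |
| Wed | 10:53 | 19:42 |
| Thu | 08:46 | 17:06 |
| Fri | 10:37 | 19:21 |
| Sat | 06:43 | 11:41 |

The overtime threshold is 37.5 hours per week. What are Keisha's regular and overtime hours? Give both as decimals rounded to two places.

Regular 37.50 hours, overtime 0.62 hours

Tue: 10:55–18:11 = 7 h 16 min
Wed: 10:53–19:42 = 8 h 49 min
Thu: 08:46–17:06 = 8 h 20 min
Fri: 10:37–19:21 = 8 h 44 min
Sat: 06:43–11:41 = 4 h 58 min
Total worked: 38 h 7 min = 38.12 h.
Threshold 37.5 h → overtime 0 h 37 min, regular 37 h 30 min.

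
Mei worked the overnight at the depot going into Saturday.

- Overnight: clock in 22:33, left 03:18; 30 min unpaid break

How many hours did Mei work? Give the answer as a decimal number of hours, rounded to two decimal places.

4.25 hours

Overnight: 22:33 → midnight = 1 h 27 min; midnight → 03:18 = 3 h 18 min; span 4 h 45 min; less 30 min break → 4 h 15 min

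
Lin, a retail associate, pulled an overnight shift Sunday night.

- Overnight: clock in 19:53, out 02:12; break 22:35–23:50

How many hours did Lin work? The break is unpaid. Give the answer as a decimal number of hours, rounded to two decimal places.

Overnight: 19:53 → midnight = 4 h 7 min; midnight → 02:12 = 2 h 12 min; span 6 h 19 min; less 75 min break → 5 h 4 min

5.07 hours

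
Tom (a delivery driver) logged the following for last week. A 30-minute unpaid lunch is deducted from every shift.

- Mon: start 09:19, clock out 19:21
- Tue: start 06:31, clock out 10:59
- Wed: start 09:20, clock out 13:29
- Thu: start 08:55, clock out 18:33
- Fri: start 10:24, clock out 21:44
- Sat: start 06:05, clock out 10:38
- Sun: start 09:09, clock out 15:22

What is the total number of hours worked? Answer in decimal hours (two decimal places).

46.88 hours

Mon: 09:19–19:21 = 10 h 2 min; less 30 min break → 9 h 32 min
Tue: 06:31–10:59 = 4 h 28 min; less 30 min break → 3 h 58 min
Wed: 09:20–13:29 = 4 h 9 min; less 30 min break → 3 h 39 min
Thu: 08:55–18:33 = 9 h 38 min; less 30 min break → 9 h 8 min
Fri: 10:24–21:44 = 11 h 20 min; less 30 min break → 10 h 50 min
Sat: 06:05–10:38 = 4 h 33 min; less 30 min break → 4 h 3 min
Sun: 09:09–15:22 = 6 h 13 min; less 30 min break → 5 h 43 min
Total: 9 h 32 min + 3 h 58 min + 3 h 39 min + 9 h 8 min + 10 h 50 min + 4 h 3 min + 5 h 43 min = 46 h 53 min.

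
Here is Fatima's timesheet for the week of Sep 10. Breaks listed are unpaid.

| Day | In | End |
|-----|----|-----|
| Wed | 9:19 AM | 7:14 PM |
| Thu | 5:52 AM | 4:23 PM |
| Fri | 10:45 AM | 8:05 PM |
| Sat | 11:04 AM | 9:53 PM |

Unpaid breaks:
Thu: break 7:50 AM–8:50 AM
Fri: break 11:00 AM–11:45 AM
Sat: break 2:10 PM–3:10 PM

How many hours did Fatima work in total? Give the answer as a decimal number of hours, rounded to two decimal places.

37.83 hours

Wed: 9:19 AM–7:14 PM = 9 h 55 min
Thu: 5:52 AM–4:23 PM = 10 h 31 min; less 60 min break → 9 h 31 min
Fri: 10:45 AM–8:05 PM = 9 h 20 min; less 45 min break → 8 h 35 min
Sat: 11:04 AM–9:53 PM = 10 h 49 min; less 60 min break → 9 h 49 min
Total: 9 h 55 min + 9 h 31 min + 8 h 35 min + 9 h 49 min = 37 h 50 min.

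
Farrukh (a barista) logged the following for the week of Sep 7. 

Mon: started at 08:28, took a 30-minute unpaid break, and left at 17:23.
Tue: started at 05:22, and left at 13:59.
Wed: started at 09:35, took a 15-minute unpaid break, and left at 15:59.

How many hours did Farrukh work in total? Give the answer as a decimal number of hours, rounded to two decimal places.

Mon: 08:28–17:23 = 8 h 55 min; less 30 min break → 8 h 25 min
Tue: 05:22–13:59 = 8 h 37 min
Wed: 09:35–15:59 = 6 h 24 min; less 15 min break → 6 h 9 min
Total: 8 h 25 min + 8 h 37 min + 6 h 9 min = 23 h 11 min.

23.18 hours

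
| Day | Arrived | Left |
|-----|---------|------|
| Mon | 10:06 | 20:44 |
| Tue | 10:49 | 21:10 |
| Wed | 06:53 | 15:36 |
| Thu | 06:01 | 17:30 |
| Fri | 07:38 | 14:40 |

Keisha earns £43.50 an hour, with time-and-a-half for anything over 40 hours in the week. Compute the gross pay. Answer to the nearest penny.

Mon: 10:06–20:44 = 10 h 38 min
Tue: 10:49–21:10 = 10 h 21 min
Wed: 06:53–15:36 = 8 h 43 min
Thu: 06:01–17:30 = 11 h 29 min
Fri: 07:38–14:40 = 7 h 2 min
Total worked: 48 h 13 min = 2893 min.
Regular 40 h 0 min = 2400 min at £43.50/h; overtime 8 h 13 min = 493 min at £65.25/h.
Pay = (2400 × £43.50 + 493 × £65.25) ÷ 60 = £2276.14.

£2276.14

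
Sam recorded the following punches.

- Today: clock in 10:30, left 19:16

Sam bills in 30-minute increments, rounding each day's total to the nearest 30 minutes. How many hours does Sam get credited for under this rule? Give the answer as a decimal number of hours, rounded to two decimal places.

Today: 10:30–19:16 = 8 h 46 min → rounds to 9 h 0 min

9.00 hours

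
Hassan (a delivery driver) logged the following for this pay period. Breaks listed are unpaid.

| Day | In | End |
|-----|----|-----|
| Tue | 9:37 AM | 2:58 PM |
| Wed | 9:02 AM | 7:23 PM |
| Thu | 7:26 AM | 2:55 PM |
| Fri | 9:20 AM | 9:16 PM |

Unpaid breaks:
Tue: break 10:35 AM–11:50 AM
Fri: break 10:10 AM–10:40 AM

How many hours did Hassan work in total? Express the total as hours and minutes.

Tue: 9:37 AM–2:58 PM = 5 h 21 min; less 75 min break → 4 h 6 min
Wed: 9:02 AM–7:23 PM = 10 h 21 min
Thu: 7:26 AM–2:55 PM = 7 h 29 min
Fri: 9:20 AM–9:16 PM = 11 h 56 min; less 30 min break → 11 h 26 min
Total: 4 h 6 min + 10 h 21 min + 7 h 29 min + 11 h 26 min = 33 h 22 min.

33 h 22 min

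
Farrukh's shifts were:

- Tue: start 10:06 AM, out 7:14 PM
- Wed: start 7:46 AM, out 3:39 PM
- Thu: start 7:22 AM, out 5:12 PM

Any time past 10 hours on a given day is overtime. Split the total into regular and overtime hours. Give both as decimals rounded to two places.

Regular 26.85 hours, overtime 0.00 hours

Tue: 10:06 AM–7:14 PM = 9 h 8 min
Wed: 7:46 AM–3:39 PM = 7 h 53 min
Thu: 7:22 AM–5:12 PM = 9 h 50 min
Tue reg 9 h 8 min / OT 0 h 0 min; Wed reg 7 h 53 min / OT 0 h 0 min; Thu reg 9 h 50 min / OT 0 h 0 min.
Totals: regular 26 h 51 min, overtime 0 h 0 min.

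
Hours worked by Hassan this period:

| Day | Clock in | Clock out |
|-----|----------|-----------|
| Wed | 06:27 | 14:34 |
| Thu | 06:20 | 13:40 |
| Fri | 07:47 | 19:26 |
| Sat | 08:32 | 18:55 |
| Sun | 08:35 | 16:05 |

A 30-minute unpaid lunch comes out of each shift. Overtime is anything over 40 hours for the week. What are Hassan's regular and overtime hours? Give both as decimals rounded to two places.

Wed: 06:27–14:34 = 8 h 7 min; less 30 min break → 7 h 37 min
Thu: 06:20–13:40 = 7 h 20 min; less 30 min break → 6 h 50 min
Fri: 07:47–19:26 = 11 h 39 min; less 30 min break → 11 h 9 min
Sat: 08:32–18:55 = 10 h 23 min; less 30 min break → 9 h 53 min
Sun: 08:35–16:05 = 7 h 30 min; less 30 min break → 7 h 0 min
Total worked: 42 h 29 min = 42.48 h.
Threshold 40 h → overtime 2 h 29 min, regular 40 h 0 min.

Regular 40.00 hours, overtime 2.48 hours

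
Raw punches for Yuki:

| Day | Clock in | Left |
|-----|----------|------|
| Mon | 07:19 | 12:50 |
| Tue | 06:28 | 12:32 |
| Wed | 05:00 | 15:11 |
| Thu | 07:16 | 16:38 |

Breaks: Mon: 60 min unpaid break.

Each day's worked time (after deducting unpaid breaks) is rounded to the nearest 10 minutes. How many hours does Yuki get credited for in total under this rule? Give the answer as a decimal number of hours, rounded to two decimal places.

30.00 hours

Mon: 07:19–12:50 = 5 h 31 min − 60 min = 4 h 31 min → rounds to 4 h 30 min
Tue: 06:28–12:32 = 6 h 4 min → rounds to 6 h 0 min
Wed: 05:00–15:11 = 10 h 11 min → rounds to 10 h 10 min
Thu: 07:16–16:38 = 9 h 22 min → rounds to 9 h 20 min
Total credited: 30 h 0 min.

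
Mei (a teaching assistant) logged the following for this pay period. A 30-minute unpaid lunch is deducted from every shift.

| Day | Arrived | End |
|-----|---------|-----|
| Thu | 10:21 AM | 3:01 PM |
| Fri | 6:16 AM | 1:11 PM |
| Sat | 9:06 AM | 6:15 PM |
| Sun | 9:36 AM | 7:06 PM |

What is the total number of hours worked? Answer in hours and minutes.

Thu: 10:21 AM–3:01 PM = 4 h 40 min; less 30 min break → 4 h 10 min
Fri: 6:16 AM–1:11 PM = 6 h 55 min; less 30 min break → 6 h 25 min
Sat: 9:06 AM–6:15 PM = 9 h 9 min; less 30 min break → 8 h 39 min
Sun: 9:36 AM–7:06 PM = 9 h 30 min; less 30 min break → 9 h 0 min
Total: 4 h 10 min + 6 h 25 min + 8 h 39 min + 9 h 0 min = 28 h 14 min.

28 h 14 min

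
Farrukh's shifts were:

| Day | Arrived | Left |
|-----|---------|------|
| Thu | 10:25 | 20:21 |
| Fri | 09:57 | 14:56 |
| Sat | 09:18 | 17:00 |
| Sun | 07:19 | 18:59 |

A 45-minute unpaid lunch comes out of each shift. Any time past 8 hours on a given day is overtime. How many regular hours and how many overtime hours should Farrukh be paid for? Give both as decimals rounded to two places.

Regular 27.18 hours, overtime 4.10 hours

Thu: 10:25–20:21 = 9 h 56 min; less 45 min break → 9 h 11 min
Fri: 09:57–14:56 = 4 h 59 min; less 45 min break → 4 h 14 min
Sat: 09:18–17:00 = 7 h 42 min; less 45 min break → 6 h 57 min
Sun: 07:19–18:59 = 11 h 40 min; less 45 min break → 10 h 55 min
Thu reg 8 h 0 min / OT 1 h 11 min; Fri reg 4 h 14 min / OT 0 h 0 min; Sat reg 6 h 57 min / OT 0 h 0 min; Sun reg 8 h 0 min / OT 2 h 55 min.
Totals: regular 27 h 11 min, overtime 4 h 6 min.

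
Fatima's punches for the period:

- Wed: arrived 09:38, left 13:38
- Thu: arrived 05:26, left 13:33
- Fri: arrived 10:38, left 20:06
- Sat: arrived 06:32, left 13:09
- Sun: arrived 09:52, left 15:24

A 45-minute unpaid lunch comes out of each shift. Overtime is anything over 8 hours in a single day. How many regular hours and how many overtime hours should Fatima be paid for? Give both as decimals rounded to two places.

Wed: 09:38–13:38 = 4 h 0 min; less 45 min break → 3 h 15 min
Thu: 05:26–13:33 = 8 h 7 min; less 45 min break → 7 h 22 min
Fri: 10:38–20:06 = 9 h 28 min; less 45 min break → 8 h 43 min
Sat: 06:32–13:09 = 6 h 37 min; less 45 min break → 5 h 52 min
Sun: 09:52–15:24 = 5 h 32 min; less 45 min break → 4 h 47 min
Wed reg 3 h 15 min / OT 0 h 0 min; Thu reg 7 h 22 min / OT 0 h 0 min; Fri reg 8 h 0 min / OT 0 h 43 min; Sat reg 5 h 52 min / OT 0 h 0 min; Sun reg 4 h 47 min / OT 0 h 0 min.
Totals: regular 29 h 16 min, overtime 0 h 43 min.

Regular 29.27 hours, overtime 0.72 hours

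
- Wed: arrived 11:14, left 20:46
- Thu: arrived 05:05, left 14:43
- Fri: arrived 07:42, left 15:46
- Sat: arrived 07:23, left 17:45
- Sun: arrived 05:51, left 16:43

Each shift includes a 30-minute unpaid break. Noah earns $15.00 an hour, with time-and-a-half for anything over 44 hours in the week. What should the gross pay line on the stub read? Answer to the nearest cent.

Wed: 11:14–20:46 = 9 h 32 min; less 30 min break → 9 h 2 min
Thu: 05:05–14:43 = 9 h 38 min; less 30 min break → 9 h 8 min
Fri: 07:42–15:46 = 8 h 4 min; less 30 min break → 7 h 34 min
Sat: 07:23–17:45 = 10 h 22 min; less 30 min break → 9 h 52 min
Sun: 05:51–16:43 = 10 h 52 min; less 30 min break → 10 h 22 min
Total worked: 45 h 58 min = 2758 min.
Regular 44 h 0 min = 2640 min at $15.00/h; overtime 1 h 58 min = 118 min at $22.50/h.
Pay = (2640 × $15.00 + 118 × $22.50) ÷ 60 = $704.25.

$704.25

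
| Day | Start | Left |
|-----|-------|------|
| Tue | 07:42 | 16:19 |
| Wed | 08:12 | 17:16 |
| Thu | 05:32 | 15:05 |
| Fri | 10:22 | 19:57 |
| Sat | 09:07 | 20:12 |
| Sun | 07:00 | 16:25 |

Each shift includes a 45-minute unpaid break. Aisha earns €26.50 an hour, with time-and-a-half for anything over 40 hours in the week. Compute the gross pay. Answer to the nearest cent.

Tue: 07:42–16:19 = 8 h 37 min; less 45 min break → 7 h 52 min
Wed: 08:12–17:16 = 9 h 4 min; less 45 min break → 8 h 19 min
Thu: 05:32–15:05 = 9 h 33 min; less 45 min break → 8 h 48 min
Fri: 10:22–19:57 = 9 h 35 min; less 45 min break → 8 h 50 min
Sat: 09:07–20:12 = 11 h 5 min; less 45 min break → 10 h 20 min
Sun: 07:00–16:25 = 9 h 25 min; less 45 min break → 8 h 40 min
Total worked: 52 h 49 min = 3169 min.
Regular 40 h 0 min = 2400 min at €26.50/h; overtime 12 h 49 min = 769 min at €39.75/h.
Pay = (2400 × €26.50 + 769 × €39.75) ÷ 60 = €1569.46.

€1569.46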